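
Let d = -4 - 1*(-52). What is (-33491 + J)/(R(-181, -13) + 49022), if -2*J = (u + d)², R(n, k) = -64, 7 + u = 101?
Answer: -43573/48958 ≈ -0.89001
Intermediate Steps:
u = 94 (u = -7 + 101 = 94)
d = 48 (d = -4 + 52 = 48)
J = -10082 (J = -(94 + 48)²/2 = -½*142² = -½*20164 = -10082)
(-33491 + J)/(R(-181, -13) + 49022) = (-33491 - 10082)/(-64 + 49022) = -43573/48958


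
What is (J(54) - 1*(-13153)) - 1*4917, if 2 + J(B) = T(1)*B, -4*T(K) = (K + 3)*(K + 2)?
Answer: 8072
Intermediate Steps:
T(K) = -(2 + K)*(3 + K)/4 (T(K) = -(K + 3)*(K + 2)/4 = -(3 + K)*(2 + K)/4 = -(2 + K)*(3 + K)/4)
J(B) = -2 - 3*B (J(B) = -2 + (-3/2 - 5/4*1 - ¼*1²)*B = -2 + (-3/2 - 5/4 - ¼*1)*B = -2 + (-3/2 - 5/4 - ¼)*B = -2 - 3*B)
(J(54) - 1*(-13153)) - 1*4917 = ((-2 - 3*54) - 1*(-13153)) - 1*4917 = ((-2 - 162) + 13153) - 4917 = (-164 + 13153) - 4917 = 12989 - 4917 = 8072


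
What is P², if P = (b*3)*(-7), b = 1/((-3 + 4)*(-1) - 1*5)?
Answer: 49/4 ≈ 12.250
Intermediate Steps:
b = -⅙ (b = 1/(1*(-1) - 5) = 1/(-1 - 5) = 1/(-6) = -⅙ ≈ -0.16667)
P = 7/2 (P = -⅙*3*(-7) = -½*(-7) = 7/2 ≈ 3.5000)
P² = (7/2)² = 49/4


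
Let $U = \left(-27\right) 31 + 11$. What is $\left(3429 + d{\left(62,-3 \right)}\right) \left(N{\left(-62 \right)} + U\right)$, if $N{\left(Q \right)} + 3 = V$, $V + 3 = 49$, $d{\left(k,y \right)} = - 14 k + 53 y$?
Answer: $-1880766$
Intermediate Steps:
$V = 46$ ($V = -3 + 49 = 46$)
$N{\left(Q \right)} = 43$ ($N{\left(Q \right)} = -3 + 46 = 43$)
$U = -826$ ($U = -837 + 11 = -826$)
$\left(3429 + d{\left(62,-3 \right)}\right) \left(N{\left(-62 \right)} + U\right) = \left(3429 + \left(\left(-14\right) 62 + 53 \left(-3\right)\right)\right) \left(43 - 826\right) = \left(3429 - 1027\right) \left(-783\right) = 2402 \left(-783\right) = -1880766$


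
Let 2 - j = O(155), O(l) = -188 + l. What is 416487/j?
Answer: 416487/35 ≈ 11900.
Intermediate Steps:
j = 35 (j = 2 - (-188 + 155) = 2 - 1*(-33) = 2 + 33 = 35)
416487/j = 416487/35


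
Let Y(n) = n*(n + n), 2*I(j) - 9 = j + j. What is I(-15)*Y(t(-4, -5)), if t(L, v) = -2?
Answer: -84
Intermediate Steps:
I(j) = 9/2 + j (I(j) = 9/2 + (j + j)/2 = 9/2 + (2*j)/2 = 9/2 + j)
Y(n) = 2*n² (Y(n) = n*(2*n) = 2*n²)
I(-15)*Y(t(-4, -5)) = (9/2 - 15)*(2*(-2)²) = -21*4 = -21/2*8 = -84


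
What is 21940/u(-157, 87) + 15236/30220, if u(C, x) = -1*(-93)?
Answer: 166110937/702615 ≈ 236.42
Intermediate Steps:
u(C, x) = 93
21940/u(-157, 87) + 15236/30220 = 21940/93 + 15236/30220 = 21940*(1/93) + 15236*(1/30220) = 21940/93 + 3809/7555 = 166110937/702615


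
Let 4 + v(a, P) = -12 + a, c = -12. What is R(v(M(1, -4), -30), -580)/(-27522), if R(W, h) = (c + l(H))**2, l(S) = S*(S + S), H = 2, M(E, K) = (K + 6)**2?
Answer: -8/13761 ≈ -0.00058135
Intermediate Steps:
M(E, K) = (6 + K)**2
l(S) = 2*S**2 (l(S) = S*(2*S) = 2*S**2)
v(a, P) = -16 + a (v(a, P) = -4 + (-12 + a) = -16 + a)
R(W, h) = 16 (R(W, h) = (-12 + 2*2**2)**2 = (-12 + 2*4)**2 = (-12 + 8)**2 = (-4)**2 = 16)
R(v(M(1, -4), -30), -580)/(-27522) = 16/(-27522) = 16*(-1/27522) = -8/13761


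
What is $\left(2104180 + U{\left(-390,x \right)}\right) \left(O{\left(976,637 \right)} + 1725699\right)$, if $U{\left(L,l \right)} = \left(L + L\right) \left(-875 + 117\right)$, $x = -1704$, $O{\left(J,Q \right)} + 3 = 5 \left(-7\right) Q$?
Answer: $4591381123420$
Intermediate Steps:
$O{\left(J,Q \right)} = -3 - 35 Q$ ($O{\left(J,Q \right)} = -3 + 5 \left(-7\right) Q = -3 - 35 Q$)
$U{\left(L,l \right)} = - 1516 L$ ($U{\left(L,l \right)} = 2 L \left(-758\right) = - 1516 L$)
$\left(2104180 + U{\left(-390,x \right)}\right) \left(O{\left(976,637 \right)} + 1725699\right) = \left(2104180 - -591240\right) \left(\left(-3 - 22295\right) + 1725699\right) = \left(2104180 + 591240\right) \left(\left(-3 - 22295\right) + 1725699\right) = 2695420 \left(-22298 + 1725699\right) = 2695420 \cdot 1703401 = 4591381123420$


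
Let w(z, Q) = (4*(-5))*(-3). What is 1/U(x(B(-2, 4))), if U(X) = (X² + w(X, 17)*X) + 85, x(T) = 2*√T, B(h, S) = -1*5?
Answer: 13/15245 - 24*I*√5/15245 ≈ 0.00085274 - 0.0035202*I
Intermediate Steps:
B(h, S) = -5
w(z, Q) = 60 (w(z, Q) = -20*(-3) = 60)
U(X) = 85 + X² + 60*X (U(X) = (X² + 60*X) + 85 = 85 + X² + 60*X)
1/U(x(B(-2, 4))) = 1/(85 + (2*√(-5))² + 60*(2*√(-5))) = 1/(85 + (2*(I*√5))² + 60*(2*(I*√5))) = 1/(85 + (2*I*√5)² + 60*(2*I*√5)) = 1/(85 - 20 + 120*I*√5) = 1/(65 + 120*I*√5)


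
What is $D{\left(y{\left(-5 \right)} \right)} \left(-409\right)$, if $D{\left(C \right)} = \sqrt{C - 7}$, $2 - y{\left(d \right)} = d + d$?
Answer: $- 409 \sqrt{5} \approx -914.55$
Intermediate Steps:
$y{\left(d \right)} = 2 - 2 d$ ($y{\left(d \right)} = 2 - \left(d + d\right) = 2 - 2 d$)
$D{\left(C \right)} = \sqrt{-7 + C}$
$D{\left(y{\left(-5 \right)} \right)} \left(-409\right) = \sqrt{-7 + \left(2 - -10\right)} \left(-409\right) = \sqrt{-7 + \left(2 + 10\right)} \left(-409\right) = \sqrt{-7 + 12} \left(-409\right) = \sqrt{5} \left(-409\right) = - 409 \sqrt{5}$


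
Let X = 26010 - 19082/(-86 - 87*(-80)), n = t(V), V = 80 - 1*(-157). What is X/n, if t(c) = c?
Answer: 12769547/116367 ≈ 109.74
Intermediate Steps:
V = 237 (V = 80 + 157 = 237)
n = 237
X = 12769547/491 (X = 26010 - 19082/(-86 + 6960) = 26010 - 19082/6874 = 26010 - 19082*1/6874 = 26010 - 1363/491 = 12769547/491 ≈ 26007.)
X/n = (12769547/491)/237 = (12769547/491)*(1/237) = 12769547/116367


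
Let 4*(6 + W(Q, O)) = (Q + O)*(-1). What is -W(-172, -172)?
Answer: -80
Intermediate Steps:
W(Q, O) = -6 - O/4 - Q/4 (W(Q, O) = -6 + ((Q + O)*(-1))/4 = -6 + ((O + Q)*(-1))/4 = -6 + (-O - Q)/4 = -6 + (-O/4 - Q/4) = -6 - O/4 - Q/4)
-W(-172, -172) = -(-6 - ¼*(-172) - ¼*(-172)) = -(-6 + 43 + 43) = -1*80 = -80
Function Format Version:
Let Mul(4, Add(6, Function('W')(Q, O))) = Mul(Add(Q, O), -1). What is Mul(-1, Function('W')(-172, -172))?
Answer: -80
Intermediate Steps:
Function('W')(Q, O) = Add(-6, Mul(Rational(-1, 4), O), Mul(Rational(-1, 4), Q)) (Function('W')(Q, O) = Add(-6, Mul(Rational(1, 4), Mul(Add(Q, O), -1))) = Add(-6, Mul(Rational(1, 4), Mul(Add(O, Q), -1))) = Add(-6, Mul(Rational(1, 4), Add(Mul(-1, O), Mul(-1, Q)))) = Add(-6, Add(Mul(Rational(-1, 4), O), Mul(Rational(-1, 4), Q))) = Add(-6, Mul(Rational(-1, 4), O), Mul(Rational(-1, 4), Q)))
Mul(-1, Function('W')(-172, -172)) = Mul(-1, Add(-6, Mul(Rational(-1, 4), -172), Mul(Rational(-1, 4), -172))) = Mul(-1, Add(-6, 43, 43)) = Mul(-1, 80) = -80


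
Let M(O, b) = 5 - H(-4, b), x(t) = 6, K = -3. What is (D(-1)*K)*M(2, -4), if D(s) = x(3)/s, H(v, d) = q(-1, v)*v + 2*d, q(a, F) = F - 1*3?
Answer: -270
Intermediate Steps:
q(a, F) = -3 + F (q(a, F) = F - 3 = -3 + F)
H(v, d) = 2*d + v*(-3 + v) (H(v, d) = (-3 + v)*v + 2*d = v*(-3 + v) + 2*d = 2*d + v*(-3 + v))
M(O, b) = -23 - 2*b (M(O, b) = 5 - (2*b - 4*(-3 - 4)) = 5 - (2*b - 4*(-7)) = 5 - (2*b + 28) = 5 - (28 + 2*b) = 5 + (-28 - 2*b) = -23 - 2*b)
D(s) = 6/s
(D(-1)*K)*M(2, -4) = ((6/(-1))*(-3))*(-23 - 2*(-4)) = ((6*(-1))*(-3))*(-23 + 8) = -6*(-3)*(-15) = 18*(-15) = -270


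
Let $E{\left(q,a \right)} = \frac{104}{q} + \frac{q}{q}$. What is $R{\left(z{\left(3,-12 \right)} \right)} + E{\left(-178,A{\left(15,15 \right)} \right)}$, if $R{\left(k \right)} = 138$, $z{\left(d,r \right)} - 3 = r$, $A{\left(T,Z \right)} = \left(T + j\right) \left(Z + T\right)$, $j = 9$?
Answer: $\frac{12319}{89} \approx 138.42$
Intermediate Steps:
$A{\left(T,Z \right)} = \left(9 + T\right) \left(T + Z\right)$ ($A{\left(T,Z \right)} = \left(T + 9\right) \left(Z + T\right) = \left(9 + T\right) \left(T + Z\right)$)
$E{\left(q,a \right)} = 1 + \frac{104}{q}$ ($E{\left(q,a \right)} = \frac{104}{q} + 1 = 1 + \frac{104}{q}$)
$z{\left(d,r \right)} = 3 + r$
$R{\left(z{\left(3,-12 \right)} \right)} + E{\left(-178,A{\left(15,15 \right)} \right)} = 138 + \frac{104 - 178}{-178} = 138 - - \frac{37}{89} = 138 + \frac{37}{89} = \frac{12319}{89}$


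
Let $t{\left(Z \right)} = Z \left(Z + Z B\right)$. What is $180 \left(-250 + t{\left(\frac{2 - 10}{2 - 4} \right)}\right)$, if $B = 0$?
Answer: $-42120$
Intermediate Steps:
$t{\left(Z \right)} = Z^{2}$ ($t{\left(Z \right)} = Z \left(Z + Z 0\right) = Z \left(Z + 0\right) = Z Z = Z^{2}$)
$180 \left(-250 + t{\left(\frac{2 - 10}{2 - 4} \right)}\right) = 180 \left(-250 + \left(\frac{2 - 10}{2 - 4}\right)^{2}\right) = 180 \left(-250 + \left(- \frac{8}{-2}\right)^{2}\right) = 180 \left(-250 + \left(\left(-8\right) \left(- \frac{1}{2}\right)\right)^{2}\right) = 180 \left(-250 + 4^{2}\right) = 180 \left(-250 + 16\right) = 180 \left(-234\right) = -42120$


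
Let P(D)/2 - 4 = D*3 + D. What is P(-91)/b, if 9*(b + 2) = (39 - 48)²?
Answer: -720/7 ≈ -102.86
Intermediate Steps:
P(D) = 8 + 8*D (P(D) = 8 + 2*(D*3 + D) = 8 + 2*(3*D + D) = 8 + 2*(4*D) = 8 + 8*D)
b = 7 (b = -2 + (39 - 48)²/9 = -2 + (⅑)*(-9)² = -2 + (⅑)*81 = -2 + 9 = 7)
P(-91)/b = (8 + 8*(-91))/7 = (8 - 728)*(⅐) = -720*⅐ = -720/7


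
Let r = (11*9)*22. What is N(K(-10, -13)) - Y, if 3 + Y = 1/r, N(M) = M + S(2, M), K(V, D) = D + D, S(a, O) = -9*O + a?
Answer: 463913/2178 ≈ 213.00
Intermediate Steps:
S(a, O) = a - 9*O
K(V, D) = 2*D
N(M) = 2 - 8*M (N(M) = M + (2 - 9*M) = 2 - 8*M)
r = 2178 (r = 99*22 = 2178)
Y = -6533/2178 (Y = -3 + 1/2178 = -6533/2178 ≈ -2.9995)
N(K(-10, -13)) - Y = (2 - 16*(-13)) - 1*(-6533/2178) = (2 - 8*(-26)) + 6533/2178 = (2 + 208) + 6533/2178 = 210 + 6533/2178 = 463913/2178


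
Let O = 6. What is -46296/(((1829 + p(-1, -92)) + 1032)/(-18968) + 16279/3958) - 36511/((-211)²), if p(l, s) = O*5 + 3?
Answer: -4298665741820059/367700942445 ≈ -11691.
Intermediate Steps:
p(l, s) = 33 (p(l, s) = 6*5 + 3 = 30 + 3 = 33)
-46296/(((1829 + p(-1, -92)) + 1032)/(-18968) + 16279/3958) - 36511/((-211)²) = -46296/(((1829 + 33) + 1032)/(-18968) + 16279/3958) - 36511/((-211)²) = -46296/((1862 + 1032)*(-1/18968) + 16279*(1/3958)) - 36511/44521 = -46296/(2894*(-1/18968) + 16279/3958) - 36511*1/44521 = -46296/(-1447/9484 + 16279/3958) - 36511/44521 = -46296/74331405/18768836 - 36511/44521 = -46296*18768836/74331405 - 36511/44521 = -96546892384/8259045 - 36511/44521 = -4298665741820059/367700942445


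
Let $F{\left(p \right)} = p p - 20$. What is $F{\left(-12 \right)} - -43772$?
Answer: $43896$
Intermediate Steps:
$F{\left(p \right)} = -20 + p^{2}$ ($F{\left(p \right)} = p^{2} - 20 = -20 + p^{2}$)
$F{\left(-12 \right)} - -43772 = \left(-20 + \left(-12\right)^{2}\right) - -43772 = \left(-20 + 144\right) + 43772 = 124 + 43772 = 43896$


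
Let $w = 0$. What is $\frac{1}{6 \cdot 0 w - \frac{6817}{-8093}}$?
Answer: $\frac{8093}{6817} \approx 1.1872$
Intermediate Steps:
$\frac{1}{6 \cdot 0 w - \frac{6817}{-8093}} = \frac{1}{6 \cdot 0 \cdot 0 - \frac{6817}{-8093}} = \frac{1}{0 \cdot 0 - - \frac{6817}{8093}} = \frac{1}{0 + \frac{6817}{8093}} = \frac{1}{\frac{6817}{8093}} = \frac{8093}{6817}$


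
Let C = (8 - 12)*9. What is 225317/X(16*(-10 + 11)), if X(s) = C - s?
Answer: -225317/52 ≈ -4333.0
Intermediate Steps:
C = -36 (C = -4*9 = -36)
X(s) = -36 - s
225317/X(16*(-10 + 11)) = 225317/(-36 - 16*(-10 + 11)) = 225317/(-36 - 16) = 225317/(-52) = 225317*(-1/52) = -225317/52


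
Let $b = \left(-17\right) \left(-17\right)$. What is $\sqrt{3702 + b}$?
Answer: $\sqrt{3991} \approx 63.174$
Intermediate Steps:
$b = 289$
$\sqrt{3702 + b} = \sqrt{3702 + 289} = \sqrt{3991}$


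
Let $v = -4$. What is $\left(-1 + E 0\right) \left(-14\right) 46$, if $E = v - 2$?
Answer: $644$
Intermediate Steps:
$E = -6$ ($E = -4 - 2 = -6$)
$\left(-1 + E 0\right) \left(-14\right) 46 = \left(-1 - 0\right) \left(-14\right) 46 = \left(-1 + 0\right) \left(-14\right) 46 = \left(-1\right) \left(-14\right) 46 = 14 \cdot 46 = 644$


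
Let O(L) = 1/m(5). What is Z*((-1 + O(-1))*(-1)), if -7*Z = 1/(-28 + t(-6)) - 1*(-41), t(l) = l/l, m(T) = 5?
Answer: -632/135 ≈ -4.6815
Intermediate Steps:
t(l) = 1
O(L) = ⅕ (O(L) = 1/5 = ⅕)
Z = -158/27 (Z = -(1/(-28 + 1) - 1*(-41))/7 = -(1/(-27) + 41)/7 = -(-1/27 + 41)/7 = -⅐*1106/27 = -158/27 ≈ -5.8519)
Z*((-1 + O(-1))*(-1)) = -158*(-1 + ⅕)*(-1)/27 = -(-632)*(-1)/135 = -158/27*⅘ = -632/135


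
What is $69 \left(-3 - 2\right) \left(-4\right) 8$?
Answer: $11040$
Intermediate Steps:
$69 \left(-3 - 2\right) \left(-4\right) 8 = 69 \left(\left(-5\right) \left(-4\right)\right) 8 = 69 \cdot 20 \cdot 8 = 1380 \cdot 8 = 11040$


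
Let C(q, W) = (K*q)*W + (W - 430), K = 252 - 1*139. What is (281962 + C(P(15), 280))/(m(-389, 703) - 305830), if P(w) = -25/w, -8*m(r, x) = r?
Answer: -5497888/7338753 ≈ -0.74916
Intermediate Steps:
m(r, x) = -r/8
K = 113 (K = 252 - 139 = 113)
C(q, W) = -430 + W + 113*W*q (C(q, W) = (113*q)*W + (W - 430) = 113*W*q + (-430 + W) = -430 + W + 113*W*q)
(281962 + C(P(15), 280))/(m(-389, 703) - 305830) = (281962 + (-430 + 280 + 113*280*(-25/15)))/(-⅛*(-389) - 305830) = (281962 + (-430 + 280 + 113*280*(-25*1/15)))/(389/8 - 305830) = (281962 + (-430 + 280 + 113*280*(-5/3)))/(-2446251/8) = (281962 + (-430 + 280 - 158200/3))*(-8/2446251) = (281962 - 158650/3)*(-8/2446251) = (687236/3)*(-8/2446251) = -5497888/7338753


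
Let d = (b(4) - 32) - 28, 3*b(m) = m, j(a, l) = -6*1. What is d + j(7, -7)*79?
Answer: -1598/3 ≈ -532.67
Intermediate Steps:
j(a, l) = -6
b(m) = m/3
d = -176/3 (d = ((⅓)*4 - 32) - 28 = (4/3 - 32) - 28 = -92/3 - 28 = -176/3 ≈ -58.667)
d + j(7, -7)*79 = -176/3 - 6*79 = -176/3 - 474 = -1598/3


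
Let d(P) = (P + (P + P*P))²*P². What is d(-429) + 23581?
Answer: 6175681910470630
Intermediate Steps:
d(P) = P²*(P² + 2*P)² (d(P) = (P + (P + P²))²*P² = (P² + 2*P)²*P² = P²*(P² + 2*P)²)
d(-429) + 23581 = (-429)⁴*(2 - 429)² + 23581 = 33871089681*(-427)² + 23581 = 33871089681*182329 + 23581 = 6175681910447049 + 23581 = 6175681910470630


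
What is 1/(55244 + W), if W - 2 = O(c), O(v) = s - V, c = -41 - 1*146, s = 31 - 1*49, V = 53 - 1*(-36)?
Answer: 1/55139 ≈ 1.8136e-5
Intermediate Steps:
V = 89 (V = 53 + 36 = 89)
s = -18 (s = 31 - 49 = -18)
c = -187 (c = -41 - 146 = -187)
O(v) = -107 (O(v) = -18 - 1*89 = -18 - 89 = -107)
W = -105 (W = 2 - 107 = -105)
1/(55244 + W) = 1/(55244 - 105) = 1/55139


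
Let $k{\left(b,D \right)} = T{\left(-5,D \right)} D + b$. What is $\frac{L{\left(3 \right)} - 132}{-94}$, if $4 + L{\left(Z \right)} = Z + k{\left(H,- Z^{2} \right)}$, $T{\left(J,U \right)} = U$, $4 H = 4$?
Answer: $\frac{51}{94} \approx 0.54255$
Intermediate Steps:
$H = 1$ ($H = \frac{1}{4} \cdot 4 = 1$)
$k{\left(b,D \right)} = b + D^{2}$ ($k{\left(b,D \right)} = D D + b = D^{2} + b = b + D^{2}$)
$L{\left(Z \right)} = -3 + Z + Z^{4}$ ($L{\left(Z \right)} = -4 + \left(Z + \left(1 + \left(- Z^{2}\right)^{2}\right)\right) = -4 + \left(Z + \left(1 + Z^{4}\right)\right) = -4 + \left(1 + Z + Z^{4}\right) = -3 + Z + Z^{4}$)
$\frac{L{\left(3 \right)} - 132}{-94} = \frac{\left(-3 + 3 + 3^{4}\right) - 132}{-94} = - \frac{\left(-3 + 3 + 81\right) - 132}{94} = - \frac{81 - 132}{94} = \left(- \frac{1}{94}\right) \left(-51\right) = \frac{51}{94}$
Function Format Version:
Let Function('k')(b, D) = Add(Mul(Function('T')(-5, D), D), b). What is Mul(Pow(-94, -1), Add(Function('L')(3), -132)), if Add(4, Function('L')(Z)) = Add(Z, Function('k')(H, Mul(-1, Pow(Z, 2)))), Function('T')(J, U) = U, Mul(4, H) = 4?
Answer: Rational(51, 94) ≈ 0.54255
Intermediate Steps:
H = 1 (H = Mul(Rational(1, 4), 4) = 1)
Function('k')(b, D) = Add(b, Pow(D, 2)) (Function('k')(b, D) = Add(Mul(D, D), b) = Add(Pow(D, 2), b) = Add(b, Pow(D, 2)))
Function('L')(Z) = Add(-3, Z, Pow(Z, 4)) (Function('L')(Z) = Add(-4, Add(Z, Add(1, Pow(Mul(-1, Pow(Z, 2)), 2)))) = Add(-4, Add(Z, Add(1, Pow(Z, 4)))) = Add(-4, Add(1, Z, Pow(Z, 4))) = Add(-3, Z, Pow(Z, 4)))
Mul(Pow(-94, -1), Add(Function('L')(3), -132)) = Mul(Pow(-94, -1), Add(Add(-3, 3, Pow(3, 4)), -132)) = Mul(Rational(-1, 94), Add(Add(-3, 3, 81), -132)) = Mul(Rational(-1, 94), Add(81, -132)) = Mul(Rational(-1, 94), -51) = Rational(51, 94)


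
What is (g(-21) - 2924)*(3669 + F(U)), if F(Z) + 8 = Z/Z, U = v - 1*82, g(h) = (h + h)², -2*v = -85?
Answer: -4247920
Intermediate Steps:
v = 85/2 (v = -½*(-85) = 85/2 ≈ 42.500)
g(h) = 4*h² (g(h) = (2*h)² = 4*h²)
U = -79/2 (U = 85/2 - 1*82 = 85/2 - 82 = -79/2 ≈ -39.500)
F(Z) = -7 (F(Z) = -8 + Z/Z = -8 + 1 = -7)
(g(-21) - 2924)*(3669 + F(U)) = (4*(-21)² - 2924)*(3669 - 7) = (4*441 - 2924)*3662 = (1764 - 2924)*3662 = -1160*3662 = -4247920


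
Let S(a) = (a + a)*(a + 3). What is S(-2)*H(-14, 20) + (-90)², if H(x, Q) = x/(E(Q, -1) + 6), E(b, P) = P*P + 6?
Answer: 105356/13 ≈ 8104.3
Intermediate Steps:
E(b, P) = 6 + P² (E(b, P) = P² + 6 = 6 + P²)
S(a) = 2*a*(3 + a) (S(a) = (2*a)*(3 + a) = 2*a*(3 + a))
H(x, Q) = x/13 (H(x, Q) = x/((6 + (-1)²) + 6) = x/((6 + 1) + 6) = x/(7 + 6) = x/13)
S(-2)*H(-14, 20) + (-90)² = (2*(-2)*(3 - 2))*((1/13)*(-14)) + (-90)² = (2*(-2)*1)*(-14/13) + 8100 = -4*(-14/13) + 8100 = 56/13 + 8100 = 105356/13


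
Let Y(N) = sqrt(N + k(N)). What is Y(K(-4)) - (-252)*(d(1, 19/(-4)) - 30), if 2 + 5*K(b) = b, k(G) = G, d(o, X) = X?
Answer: -8757 + 2*I*sqrt(15)/5 ≈ -8757.0 + 1.5492*I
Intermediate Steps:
K(b) = -2/5 + b/5
Y(N) = sqrt(2)*sqrt(N) (Y(N) = sqrt(N + N) = sqrt(2*N) = sqrt(2)*sqrt(N))
Y(K(-4)) - (-252)*(d(1, 19/(-4)) - 30) = sqrt(2)*sqrt(-2/5 + (1/5)*(-4)) - (-252)*(19/(-4) - 30) = sqrt(2)*sqrt(-2/5 - 4/5) - (-252)*(19*(-1/4) - 30) = sqrt(2)*sqrt(-6/5) - (-252)*(-19/4 - 30) = sqrt(2)*(I*sqrt(30)/5) - (-252)*(-139)/4 = 2*I*sqrt(15)/5 - 1*8757 = 2*I*sqrt(15)/5 - 8757 = -8757 + 2*I*sqrt(15)/5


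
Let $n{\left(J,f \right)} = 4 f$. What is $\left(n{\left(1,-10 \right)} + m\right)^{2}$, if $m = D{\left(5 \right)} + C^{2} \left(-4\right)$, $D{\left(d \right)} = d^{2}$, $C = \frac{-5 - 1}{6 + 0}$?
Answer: $361$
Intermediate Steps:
$C = -1$ ($C = - \frac{6}{6} = \left(-6\right) \frac{1}{6} = -1$)
$m = 21$ ($m = 5^{2} + \left(-1\right)^{2} \left(-4\right) = 25 + 1 \left(-4\right) = 25 - 4 = 21$)
$\left(n{\left(1,-10 \right)} + m\right)^{2} = \left(4 \left(-10\right) + 21\right)^{2} = \left(-40 + 21\right)^{2} = \left(-19\right)^{2} = 361$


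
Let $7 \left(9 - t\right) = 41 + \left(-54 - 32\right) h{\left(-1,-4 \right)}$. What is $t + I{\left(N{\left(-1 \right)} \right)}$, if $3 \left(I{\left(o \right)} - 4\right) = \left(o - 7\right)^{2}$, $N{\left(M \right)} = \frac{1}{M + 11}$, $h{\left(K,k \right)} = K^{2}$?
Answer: $\frac{24709}{700} \approx 35.299$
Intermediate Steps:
$N{\left(M \right)} = \frac{1}{11 + M}$
$t = \frac{108}{7}$ ($t = 9 - \frac{41 + \left(-54 - 32\right) \left(-1\right)^{2}}{7} = 9 - \frac{41 - 86}{7} = 9 - - \frac{45}{7} = 9 + \frac{45}{7} = \frac{108}{7} \approx 15.429$)
$I{\left(o \right)} = 4 + \frac{\left(-7 + o\right)^{2}}{3}$ ($I{\left(o \right)} = 4 + \frac{\left(o - 7\right)^{2}}{3} = 4 + \frac{\left(-7 + o\right)^{2}}{3}$)
$t + I{\left(N{\left(-1 \right)} \right)} = \frac{108}{7} + \left(4 + \frac{\left(-7 + \frac{1}{11 - 1}\right)^{2}}{3}\right) = \frac{108}{7} + \left(4 + \frac{\left(-7 + \frac{1}{10}\right)^{2}}{3}\right) = \frac{108}{7} + \left(4 + \frac{\left(- \frac{69}{10}\right)^{2}}{3}\right) = \frac{108}{7} + \left(4 + \frac{1}{3} \cdot \frac{4761}{100}\right) = \frac{108}{7} + \left(4 + \frac{1587}{100}\right) = \frac{108}{7} + \frac{1987}{100} = \frac{24709}{700}$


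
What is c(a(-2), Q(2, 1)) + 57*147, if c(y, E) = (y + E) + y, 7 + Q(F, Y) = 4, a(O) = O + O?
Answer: 8368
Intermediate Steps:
a(O) = 2*O
Q(F, Y) = -3 (Q(F, Y) = -7 + 4 = -3)
c(y, E) = E + 2*y (c(y, E) = (E + y) + y = E + 2*y)
c(a(-2), Q(2, 1)) + 57*147 = (-3 + 2*(2*(-2))) + 57*147 = (-3 + 2*(-4)) + 8379 = (-3 - 8) + 8379 = -11 + 8379 = 8368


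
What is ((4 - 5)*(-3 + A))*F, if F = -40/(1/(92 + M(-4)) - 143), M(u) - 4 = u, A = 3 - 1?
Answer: 736/2631 ≈ 0.27974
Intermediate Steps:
A = 2
M(u) = 4 + u
F = 736/2631 (F = -40/(1/(92 + (4 - 4)) - 143) = -40/(1/(92 + 0) - 143) = -40/(1/92 - 143) = -40/(-13155/92) = -40*(-92/13155) = 736/2631 ≈ 0.27974)
((4 - 5)*(-3 + A))*F = ((4 - 5)*(-3 + 2))*(736/2631) = -1*(-1)*(736/2631) = 1*(736/2631) = 736/2631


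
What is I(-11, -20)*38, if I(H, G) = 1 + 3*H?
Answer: -1216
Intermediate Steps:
I(-11, -20)*38 = (1 + 3*(-11))*38 = (1 - 33)*38 = -32*38 = -1216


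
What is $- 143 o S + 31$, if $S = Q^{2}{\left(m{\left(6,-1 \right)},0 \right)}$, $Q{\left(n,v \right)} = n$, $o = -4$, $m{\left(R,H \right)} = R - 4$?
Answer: $2319$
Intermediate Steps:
$m{\left(R,H \right)} = -4 + R$ ($m{\left(R,H \right)} = R - 4 = -4 + R$)
$S = 4$ ($S = \left(-4 + 6\right)^{2} = 2^{2} = 4$)
$- 143 o S + 31 = - 143 \left(\left(-4\right) 4\right) + 31 = \left(-143\right) \left(-16\right) + 31 = 2288 + 31 = 2319$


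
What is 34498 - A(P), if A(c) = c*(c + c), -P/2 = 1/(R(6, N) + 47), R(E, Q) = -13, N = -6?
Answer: 9969920/289 ≈ 34498.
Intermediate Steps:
P = -1/17 (P = -2/(-13 + 47) = -2/34 = -2*1/34 = -1/17 ≈ -0.058824)
A(c) = 2*c² (A(c) = c*(2*c) = 2*c²)
34498 - A(P) = 34498 - 2*(-1/17)² = 34498 - 2/289 = 9969920/289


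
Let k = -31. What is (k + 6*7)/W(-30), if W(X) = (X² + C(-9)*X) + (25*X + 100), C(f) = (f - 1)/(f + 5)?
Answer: 11/175 ≈ 0.062857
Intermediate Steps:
C(f) = (-1 + f)/(5 + f)
W(X) = 100 + X² + 55*X/2 (W(X) = (X² + ((-1 - 9)/(5 - 9))*X) + (25*X + 100) = (X² + (-10/(-4))*X) + (100 + 25*X) = (X² + (-¼*(-10))*X) + (100 + 25*X) = (X² + 5*X/2) + (100 + 25*X) = 100 + X² + 55*X/2)
(k + 6*7)/W(-30) = (-31 + 6*7)/(100 + (-30)² + (55/2)*(-30)) = (-31 + 42)/(100 + 900 - 825) = 11/175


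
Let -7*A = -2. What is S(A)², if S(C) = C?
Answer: 4/49 ≈ 0.081633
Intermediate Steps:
A = 2/7 (A = -⅐*(-2) = 2/7 ≈ 0.28571)
S(A)² = (2/7)² = 4/49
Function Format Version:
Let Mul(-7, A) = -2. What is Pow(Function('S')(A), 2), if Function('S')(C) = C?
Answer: Rational(4, 49) ≈ 0.081633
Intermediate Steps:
A = Rational(2, 7) (A = Mul(Rational(-1, 7), -2) = Rational(2, 7) ≈ 0.28571)
Pow(Function('S')(A), 2) = Pow(Rational(2, 7), 2) = Rational(4, 49)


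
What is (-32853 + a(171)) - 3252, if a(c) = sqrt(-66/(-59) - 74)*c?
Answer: -36105 + 1710*I*sqrt(2537)/59 ≈ -36105.0 + 1459.8*I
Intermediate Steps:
a(c) = 10*I*c*sqrt(2537)/59 (a(c) = sqrt(-66*(-1/59) - 74)*c = sqrt(66/59 - 74)*c = sqrt(-4300/59)*c = (10*I*sqrt(2537)/59)*c = 10*I*c*sqrt(2537)/59)
(-32853 + a(171)) - 3252 = (-32853 + (10/59)*I*171*sqrt(2537)) - 3252 = (-32853 + 1710*I*sqrt(2537)/59) - 3252 = -36105 + 1710*I*sqrt(2537)/59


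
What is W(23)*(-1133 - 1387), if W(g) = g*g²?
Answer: -30660840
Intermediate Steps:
W(g) = g³
W(23)*(-1133 - 1387) = 23³*(-1133 - 1387) = 12167*(-2520) = -30660840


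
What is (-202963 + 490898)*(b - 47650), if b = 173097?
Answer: 36120581945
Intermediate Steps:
(-202963 + 490898)*(b - 47650) = (-202963 + 490898)*(173097 - 47650) = 287935*125447 = 36120581945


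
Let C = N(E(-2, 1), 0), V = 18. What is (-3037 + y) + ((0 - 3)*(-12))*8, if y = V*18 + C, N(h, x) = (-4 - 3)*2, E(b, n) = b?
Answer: -2439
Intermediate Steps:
N(h, x) = -14 (N(h, x) = -7*2 = -14)
C = -14
y = 310 (y = 18*18 - 14 = 324 - 14 = 310)
(-3037 + y) + ((0 - 3)*(-12))*8 = (-3037 + 310) + ((0 - 3)*(-12))*8 = -2727 - 3*(-12)*8 = -2727 + 36*8 = -2727 + 288 = -2439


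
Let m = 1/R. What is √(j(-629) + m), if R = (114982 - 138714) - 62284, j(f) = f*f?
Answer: √714660581355/1344 ≈ 629.00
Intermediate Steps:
j(f) = f²
R = -86016 (R = -23732 - 62284 = -86016)
m = -1/86016 (m = 1/(-86016) = -1/86016 ≈ -1.1626e-5)
√(j(-629) + m) = √((-629)² - 1/86016) = √(395641 - 1/86016) = √(34031456255/86016) = √714660581355/1344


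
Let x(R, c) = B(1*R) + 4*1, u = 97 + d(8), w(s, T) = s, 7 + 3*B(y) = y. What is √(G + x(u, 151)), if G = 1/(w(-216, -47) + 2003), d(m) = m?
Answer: √1053827853/5361 ≈ 6.0553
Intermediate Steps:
B(y) = -7/3 + y/3
u = 105 (u = 97 + 8 = 105)
G = 1/1787 (G = 1/(-216 + 2003) = 1/1787 ≈ 0.00055960)
x(R, c) = 5/3 + R/3 (x(R, c) = (-7/3 + (1*R)/3) + 4*1 = (-7/3 + R/3) + 4 = 5/3 + R/3)
√(G + x(u, 151)) = √(1/1787 + (5/3 + (⅓)*105)) = √(1/1787 + (5/3 + 35)) = √(1/1787 + 110/3) = √(196573/5361) = √1053827853/5361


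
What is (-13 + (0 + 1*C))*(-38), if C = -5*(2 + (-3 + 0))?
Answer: 304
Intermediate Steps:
C = 5 (C = -5*(2 - 3) = -5*(-1) = 5)
(-13 + (0 + 1*C))*(-38) = (-13 + (0 + 1*5))*(-38) = (-13 + (0 + 5))*(-38) = (-13 + 5)*(-38) = -8*(-38) = 304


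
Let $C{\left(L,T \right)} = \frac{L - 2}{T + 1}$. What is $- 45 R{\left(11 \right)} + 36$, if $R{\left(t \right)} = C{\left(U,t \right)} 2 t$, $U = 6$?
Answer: $-294$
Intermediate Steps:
$C{\left(L,T \right)} = \frac{-2 + L}{1 + T}$
$R{\left(t \right)} = \frac{8 t}{1 + t}$ ($R{\left(t \right)} = \frac{-2 + 6}{1 + t} 2 t = \frac{1}{1 + t} 4 \cdot 2 t = \frac{4}{1 + t} 2 t = \frac{8}{1 + t} t = \frac{8 t}{1 + t}$)
$- 45 R{\left(11 \right)} + 36 = - 45 \cdot 8 \cdot 11 \frac{1}{1 + 11} + 36 = - 45 \cdot 8 \cdot 11 \cdot \frac{1}{12} + 36 = \left(-45\right) \frac{22}{3} + 36 = -330 + 36 = -294$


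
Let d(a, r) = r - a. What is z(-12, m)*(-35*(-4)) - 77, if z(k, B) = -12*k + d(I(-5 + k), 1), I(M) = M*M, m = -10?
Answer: -20237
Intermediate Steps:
I(M) = M²
z(k, B) = 1 - (-5 + k)² - 12*k (z(k, B) = -12*k + (1 - (-5 + k)²) = 1 - (-5 + k)² - 12*k)
z(-12, m)*(-35*(-4)) - 77 = (1 - (-5 - 12)² - 12*(-12))*(-35*(-4)) - 77 = (1 - 1*(-17)² + 144)*140 - 77 = (1 - 1*289 + 144)*140 - 77 = (1 - 289 + 144)*140 - 77 = -144*140 - 77 = -20160 - 77 = -20237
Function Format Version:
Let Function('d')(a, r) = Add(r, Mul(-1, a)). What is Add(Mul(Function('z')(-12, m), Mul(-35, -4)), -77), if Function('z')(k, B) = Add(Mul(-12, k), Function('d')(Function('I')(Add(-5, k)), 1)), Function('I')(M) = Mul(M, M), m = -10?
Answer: -20237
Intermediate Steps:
Function('I')(M) = Pow(M, 2)
Function('z')(k, B) = Add(1, Mul(-1, Pow(Add(-5, k), 2)), Mul(-12, k)) (Function('z')(k, B) = Add(Mul(-12, k), Add(1, Mul(-1, Pow(Add(-5, k), 2)))) = Add(1, Mul(-1, Pow(Add(-5, k), 2)), Mul(-12, k)))
Add(Mul(Function('z')(-12, m), Mul(-35, -4)), -77) = Add(Mul(Add(1, Mul(-1, Pow(Add(-5, -12), 2)), Mul(-12, -12)), Mul(-35, -4)), -77) = Add(Mul(Add(1, Mul(-1, Pow(-17, 2)), 144), 140), -77) = Add(Mul(Add(1, Mul(-1, 289), 144), 140), -77) = Add(Mul(Add(1, -289, 144), 140), -77) = Add(Mul(-144, 140), -77) = Add(-20160, -77) = -20237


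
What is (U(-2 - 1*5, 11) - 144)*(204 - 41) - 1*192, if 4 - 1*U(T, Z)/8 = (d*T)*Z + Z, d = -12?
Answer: -1237688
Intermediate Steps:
U(T, Z) = 32 - 8*Z + 96*T*Z (U(T, Z) = 32 - 8*((-12*T)*Z + Z) = 32 - 8*(-12*T*Z + Z) = 32 - 8*(Z - 12*T*Z) = 32 + (-8*Z + 96*T*Z) = 32 - 8*Z + 96*T*Z)
(U(-2 - 1*5, 11) - 144)*(204 - 41) - 1*192 = ((32 - 8*11 + 96*(-2 - 1*5)*11) - 144)*(204 - 41) - 1*192 = ((32 - 88 + 96*(-2 - 5)*11) - 144)*163 - 192 = ((32 - 88 + 96*(-7)*11) - 144)*163 - 192 = ((32 - 88 - 7392) - 144)*163 - 192 = (-7448 - 144)*163 - 192 = -7592*163 - 192 = -1237496 - 192 = -1237688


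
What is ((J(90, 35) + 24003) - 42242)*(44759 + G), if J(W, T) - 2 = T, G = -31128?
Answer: -248111462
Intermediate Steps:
J(W, T) = 2 + T
((J(90, 35) + 24003) - 42242)*(44759 + G) = (((2 + 35) + 24003) - 42242)*(44759 - 31128) = ((37 + 24003) - 42242)*13631 = (24040 - 42242)*13631 = -18202*13631 = -248111462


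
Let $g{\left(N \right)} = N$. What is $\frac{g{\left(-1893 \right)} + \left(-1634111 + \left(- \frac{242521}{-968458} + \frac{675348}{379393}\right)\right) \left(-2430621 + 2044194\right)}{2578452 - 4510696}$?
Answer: $- \frac{232016344763698918485477}{709957043329790536} \approx -3.268 \cdot 10^{5}$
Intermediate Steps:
$\frac{g{\left(-1893 \right)} + \left(-1634111 + \left(- \frac{242521}{-968458} + \frac{675348}{379393}\right)\right) \left(-2430621 + 2044194\right)}{2578452 - 4510696} = \frac{-1893 + \left(-1634111 + \left(- \frac{242521}{-968458} + \frac{675348}{379393}\right)\right) \left(-2430621 + 2044194\right)}{2578452 - 4510696} = \frac{-1893 + \left(-1634111 + \left(\left(-242521\right) \left(- \frac{1}{968458}\right) + 675348 \cdot \frac{1}{379393}\right)\right) \left(-386427\right)}{-1932244} = \left(-1893 + \left(-1634111 + \left(\frac{242521}{968458} + \frac{675348}{379393}\right)\right) \left(-386427\right)\right) \left(- \frac{1}{1932244}\right) = \left(-1893 + \left(-1634111 + \frac{746056943137}{367426185994}\right) \left(-386427\right)\right) \left(- \frac{1}{1932244}\right) = \left(-1893 - - \frac{232016345459236688572119}{367426185994}\right) \left(- \frac{1}{1932244}\right) = \left(-1893 + \frac{232016345459236688572119}{367426185994}\right) \left(- \frac{1}{1932244}\right) = \frac{232016344763698918485477}{367426185994} \left(- \frac{1}{1932244}\right) = - \frac{232016344763698918485477}{709957043329790536}$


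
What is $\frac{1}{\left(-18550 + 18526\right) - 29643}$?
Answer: $- \frac{1}{29667} \approx -3.3707 \cdot 10^{-5}$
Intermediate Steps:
$\frac{1}{\left(-18550 + 18526\right) - 29643} = \frac{1}{-24 - 29643} = \frac{1}{-29667} = - \frac{1}{29667}$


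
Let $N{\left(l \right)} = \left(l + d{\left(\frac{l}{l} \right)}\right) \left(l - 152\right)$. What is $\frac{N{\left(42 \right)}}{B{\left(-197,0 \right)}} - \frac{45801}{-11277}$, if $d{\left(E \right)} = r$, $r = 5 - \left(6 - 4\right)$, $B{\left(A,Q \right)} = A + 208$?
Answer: $- \frac{79823}{179} \approx -445.94$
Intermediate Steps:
$B{\left(A,Q \right)} = 208 + A$
$r = 3$ ($r = 5 - 2 = 3$)
$d{\left(E \right)} = 3$
$N{\left(l \right)} = \left(-152 + l\right) \left(3 + l\right)$ ($N{\left(l \right)} = \left(l + 3\right) \left(l - 152\right) = \left(3 + l\right) \left(-152 + l\right) = \left(-152 + l\right) \left(3 + l\right)$)
$\frac{N{\left(42 \right)}}{B{\left(-197,0 \right)}} - \frac{45801}{-11277} = \frac{-456 + 42^{2} - 6258}{208 - 197} - \frac{45801}{-11277} = \frac{-456 + 1764 - 6258}{11} - - \frac{727}{179} = \left(-4950\right) \frac{1}{11} + \frac{727}{179} = -450 + \frac{727}{179} = - \frac{79823}{179}$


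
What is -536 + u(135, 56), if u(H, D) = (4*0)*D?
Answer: -536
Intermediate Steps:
u(H, D) = 0 (u(H, D) = 0*D = 0)
-536 + u(135, 56) = -536 + 0 = -536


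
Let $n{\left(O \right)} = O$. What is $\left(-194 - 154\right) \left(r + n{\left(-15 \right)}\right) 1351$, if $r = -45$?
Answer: $28208880$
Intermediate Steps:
$\left(-194 - 154\right) \left(r + n{\left(-15 \right)}\right) 1351 = \left(-194 - 154\right) \left(-45 - 15\right) 1351 = \left(-348\right) \left(-60\right) 1351 = 20880 \cdot 1351 = 28208880$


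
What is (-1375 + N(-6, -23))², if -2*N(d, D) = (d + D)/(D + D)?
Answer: 16009587841/8464 ≈ 1.8915e+6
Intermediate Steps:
N(d, D) = -(D + d)/(4*D) (N(d, D) = -(d + D)/(2*(D + D)) = -(D + d)/(2*(2*D)) = -(D + d)*1/(2*D)/2 = -(D + d)/(4*D))
(-1375 + N(-6, -23))² = (-1375 + (¼)*(-1*(-23) - 1*(-6))/(-23))² = (-1375 + (¼)*(-1/23)*(23 + 6))² = (-1375 + (¼)*(-1/23)*29)² = (-1375 - 29/92)² = (-126529/92)² = 16009587841/8464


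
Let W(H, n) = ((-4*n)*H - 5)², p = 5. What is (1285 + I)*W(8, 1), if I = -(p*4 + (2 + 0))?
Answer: 1729047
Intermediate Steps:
W(H, n) = (-5 - 4*H*n)² (W(H, n) = (-4*H*n - 5)² = (-5 - 4*H*n)²)
I = -22 (I = -(5*4 + (2 + 0)) = -(20 + 2) = -1*22 = -22)
(1285 + I)*W(8, 1) = (1285 - 22)*(5 + 4*8*1)² = 1263*(5 + 32)² = 1263*37² = 1263*1369 = 1729047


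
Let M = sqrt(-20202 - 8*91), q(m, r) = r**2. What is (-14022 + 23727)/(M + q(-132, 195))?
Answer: 5677425/22244947 - 1941*I*sqrt(20930)/289184311 ≈ 0.25522 - 0.00097104*I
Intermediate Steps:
M = I*sqrt(20930) (M = sqrt(-20202 - 728) = sqrt(-20930) = I*sqrt(20930) ≈ 144.67*I)
(-14022 + 23727)/(M + q(-132, 195)) = (-14022 + 23727)/(I*sqrt(20930) + 195**2) = 9705/(I*sqrt(20930) + 38025) = 9705/(38025 + I*sqrt(20930))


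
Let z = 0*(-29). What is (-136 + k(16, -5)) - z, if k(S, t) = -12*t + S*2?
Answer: -44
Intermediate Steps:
k(S, t) = -12*t + 2*S
z = 0
(-136 + k(16, -5)) - z = (-136 + (-12*(-5) + 2*16)) - 1*0 = (-136 + (60 + 32)) + 0 = (-136 + 92) + 0 = -44 + 0 = -44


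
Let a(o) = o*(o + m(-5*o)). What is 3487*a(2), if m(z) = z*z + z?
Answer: 641608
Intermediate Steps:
m(z) = z + z² (m(z) = z² + z = z + z²)
a(o) = o*(o - 5*o*(1 - 5*o)) (a(o) = o*(o + (-5*o)*(1 - 5*o)) = o*(o - 5*o*(1 - 5*o)))
3487*a(2) = 3487*(2²*(-4 + 25*2)) = 3487*(4*(-4 + 50)) = 3487*(4*46) = 3487*184 = 641608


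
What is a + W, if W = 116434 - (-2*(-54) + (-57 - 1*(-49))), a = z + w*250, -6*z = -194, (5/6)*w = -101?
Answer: 258199/3 ≈ 86066.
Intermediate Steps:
w = -606/5 (w = (6/5)*(-101) = -606/5 ≈ -121.20)
z = 97/3 (z = -1/6*(-194) = 97/3 ≈ 32.333)
a = -90803/3 (a = 97/3 - 606/5*250 = 97/3 - 30300 = -90803/3 ≈ -30268.)
W = 116334 (W = 116434 - (108 + (-57 + 49)) = 116434 - (108 - 8) = 116434 - 1*100 = 116434 - 100 = 116334)
a + W = -90803/3 + 116334 = 258199/3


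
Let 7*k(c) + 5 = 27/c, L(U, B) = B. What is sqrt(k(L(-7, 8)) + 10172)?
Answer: 51*sqrt(3066)/28 ≈ 100.86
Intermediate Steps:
k(c) = -5/7 + 27/(7*c) (k(c) = -5/7 + (27/c)/7 = -5/7 + 27/(7*c))
sqrt(k(L(-7, 8)) + 10172) = sqrt((1/7)*(27 - 5*8)/8 + 10172) = sqrt((1/7)*(1/8)*(27 - 40) + 10172) = sqrt((1/7)*(1/8)*(-13) + 10172) = sqrt(-13/56 + 10172) = sqrt(569619/56) = 51*sqrt(3066)/28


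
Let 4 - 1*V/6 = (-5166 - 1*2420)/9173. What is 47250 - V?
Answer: 433158582/9173 ≈ 47221.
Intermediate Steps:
V = 265668/9173 (V = 24 - 6*(-5166 - 1*2420)/9173 = 24 - 6*(-5166 - 2420)/9173 = 24 - (-45516)/9173 = 24 - 6*(-7586/9173) = 24 + 45516/9173 = 265668/9173 ≈ 28.962)
47250 - V = 47250 - 1*265668/9173 = 47250 - 265668/9173 = 433158582/9173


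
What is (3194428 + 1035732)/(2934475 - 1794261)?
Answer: 2115080/570107 ≈ 3.7100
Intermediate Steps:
(3194428 + 1035732)/(2934475 - 1794261) = 4230160/1140214 = 4230160*(1/1140214) = 2115080/570107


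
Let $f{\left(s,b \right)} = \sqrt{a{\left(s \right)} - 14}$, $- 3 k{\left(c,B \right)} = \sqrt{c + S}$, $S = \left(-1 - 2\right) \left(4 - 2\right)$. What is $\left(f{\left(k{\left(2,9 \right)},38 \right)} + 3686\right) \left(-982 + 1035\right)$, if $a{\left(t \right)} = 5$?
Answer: $195358 + 159 i \approx 1.9536 \cdot 10^{5} + 159.0 i$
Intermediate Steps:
$S = -6$ ($S = \left(-3\right) 2 = -6$)
$k{\left(c,B \right)} = - \frac{\sqrt{-6 + c}}{3}$ ($k{\left(c,B \right)} = - \frac{\sqrt{c - 6}}{3} = - \frac{\sqrt{-6 + c}}{3}$)
$f{\left(s,b \right)} = 3 i$ ($f{\left(s,b \right)} = \sqrt{5 - 14} = \sqrt{-9} = 3 i$)
$\left(f{\left(k{\left(2,9 \right)},38 \right)} + 3686\right) \left(-982 + 1035\right) = \left(3 i + 3686\right) \left(-982 + 1035\right) = \left(3686 + 3 i\right) 53 = 195358 + 159 i$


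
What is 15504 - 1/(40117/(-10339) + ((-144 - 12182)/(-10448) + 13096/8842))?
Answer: 644885043382904/41592552349 ≈ 15505.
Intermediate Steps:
15504 - 1/(40117/(-10339) + ((-144 - 12182)/(-10448) + 13096/8842)) = 15504 - 1/(40117*(-1/10339) + (-12326*(-1/10448) + 13096*(1/8842))) = 15504 - 1/(-5731/1477 + (6163/5224 + 6548/4421)) = 15504 - 1/(-5731/1477 + 61453375/23095304) = 15504 - 1/(-41592552349/34111764008) = 15504 - 1*(-34111764008/41592552349) = 15504 + 34111764008/41592552349 = 644885043382904/41592552349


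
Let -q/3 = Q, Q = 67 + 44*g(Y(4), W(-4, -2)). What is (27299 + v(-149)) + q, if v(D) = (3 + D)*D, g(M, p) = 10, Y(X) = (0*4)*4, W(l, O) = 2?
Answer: 47532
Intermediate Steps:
Y(X) = 0 (Y(X) = 0*4 = 0)
v(D) = D*(3 + D)
Q = 507 (Q = 67 + 44*10 = 67 + 440 = 507)
q = -1521 (q = -3*507 = -1521)
(27299 + v(-149)) + q = (27299 - 149*(3 - 149)) - 1521 = (27299 - 149*(-146)) - 1521 = (27299 + 21754) - 1521 = 49053 - 1521 = 47532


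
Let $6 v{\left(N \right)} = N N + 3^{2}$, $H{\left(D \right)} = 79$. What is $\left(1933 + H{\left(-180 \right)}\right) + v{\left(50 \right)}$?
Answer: $\frac{14581}{6} \approx 2430.2$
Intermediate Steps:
$v{\left(N \right)} = \frac{3}{2} + \frac{N^{2}}{6}$ ($v{\left(N \right)} = \frac{N N + 3^{2}}{6} = \frac{N^{2} + 9}{6} = \frac{9 + N^{2}}{6} = \frac{3}{2} + \frac{N^{2}}{6}$)
$\left(1933 + H{\left(-180 \right)}\right) + v{\left(50 \right)} = \left(1933 + 79\right) + \left(\frac{3}{2} + \frac{50^{2}}{6}\right) = 2012 + \left(\frac{3}{2} + \frac{1}{6} \cdot 2500\right) = 2012 + \left(\frac{3}{2} + \frac{1250}{3}\right) = 2012 + \frac{2509}{6} = \frac{14581}{6}$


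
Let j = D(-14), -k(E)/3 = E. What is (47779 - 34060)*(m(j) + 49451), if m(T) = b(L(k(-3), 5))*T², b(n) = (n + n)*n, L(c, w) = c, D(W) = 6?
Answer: 758427477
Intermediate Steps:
k(E) = -3*E
j = 6
b(n) = 2*n² (b(n) = (2*n)*n = 2*n²)
m(T) = 162*T² (m(T) = (2*(-3*(-3))²)*T² = (2*9²)*T² = (2*81)*T² = 162*T²)
(47779 - 34060)*(m(j) + 49451) = (47779 - 34060)*(162*6² + 49451) = 13719*(162*36 + 49451) = 13719*(5832 + 49451) = 13719*55283 = 758427477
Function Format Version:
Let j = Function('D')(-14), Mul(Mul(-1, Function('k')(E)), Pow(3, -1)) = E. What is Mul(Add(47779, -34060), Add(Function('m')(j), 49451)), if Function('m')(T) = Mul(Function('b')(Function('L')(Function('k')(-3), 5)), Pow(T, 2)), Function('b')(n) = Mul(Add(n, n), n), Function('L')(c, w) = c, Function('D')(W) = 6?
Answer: 758427477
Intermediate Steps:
Function('k')(E) = Mul(-3, E)
j = 6
Function('b')(n) = Mul(2, Pow(n, 2)) (Function('b')(n) = Mul(Mul(2, n), n) = Mul(2, Pow(n, 2)))
Function('m')(T) = Mul(162, Pow(T, 2)) (Function('m')(T) = Mul(Mul(2, Pow(Mul(-3, -3), 2)), Pow(T, 2)) = Mul(Mul(2, Pow(9, 2)), Pow(T, 2)) = Mul(Mul(2, 81), Pow(T, 2)) = Mul(162, Pow(T, 2)))
Mul(Add(47779, -34060), Add(Function('m')(j), 49451)) = Mul(Add(47779, -34060), Add(Mul(162, Pow(6, 2)), 49451)) = Mul(13719, Add(Mul(162, 36), 49451)) = Mul(13719, Add(5832, 49451)) = Mul(13719, 55283) = 758427477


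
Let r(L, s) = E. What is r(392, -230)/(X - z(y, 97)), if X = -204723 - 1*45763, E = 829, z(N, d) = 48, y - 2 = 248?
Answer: -829/250534 ≈ -0.0033089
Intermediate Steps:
y = 250 (y = 2 + 248 = 250)
r(L, s) = 829
X = -250486 (X = -204723 - 45763 = -250486)
r(392, -230)/(X - z(y, 97)) = 829/(-250486 - 1*48) = 829/(-250486 - 48) = 829/(-250534) = 829*(-1/250534) = -829/250534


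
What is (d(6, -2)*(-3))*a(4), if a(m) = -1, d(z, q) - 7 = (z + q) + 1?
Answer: 36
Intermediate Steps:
d(z, q) = 8 + q + z (d(z, q) = 7 + ((z + q) + 1) = 7 + ((q + z) + 1) = 7 + (1 + q + z) = 8 + q + z)
(d(6, -2)*(-3))*a(4) = ((8 - 2 + 6)*(-3))*(-1) = (12*(-3))*(-1) = -36*(-1) = 36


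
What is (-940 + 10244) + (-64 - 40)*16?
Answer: 7640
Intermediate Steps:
(-940 + 10244) + (-64 - 40)*16 = 9304 - 104*16 = 9304 - 1664 = 7640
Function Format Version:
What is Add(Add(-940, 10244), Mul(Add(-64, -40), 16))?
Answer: 7640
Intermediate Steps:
Add(Add(-940, 10244), Mul(Add(-64, -40), 16)) = Add(9304, Mul(-104, 16)) = Add(9304, -1664) = 7640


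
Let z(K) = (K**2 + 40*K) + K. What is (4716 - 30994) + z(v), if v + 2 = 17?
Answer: -25438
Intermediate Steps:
v = 15 (v = -2 + 17 = 15)
z(K) = K**2 + 41*K
(4716 - 30994) + z(v) = (4716 - 30994) + 15*(41 + 15) = -26278 + 15*56 = -26278 + 840 = -25438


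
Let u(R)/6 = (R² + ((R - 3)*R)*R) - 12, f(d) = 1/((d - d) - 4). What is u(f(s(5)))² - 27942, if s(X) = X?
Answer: -23179047/1024 ≈ -22636.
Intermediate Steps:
f(d) = -¼ (f(d) = 1/(0 - 4) = 1/(-4) = -¼)
u(R) = -72 + 6*R² + 6*R²*(-3 + R) (u(R) = 6*((R² + ((R - 3)*R)*R) - 12) = 6*((R² + ((-3 + R)*R)*R) - 12) = 6*((R² + (R*(-3 + R))*R) - 12) = 6*((R² + R²*(-3 + R)) - 12) = 6*(-12 + R² + R²*(-3 + R)) = -72 + 6*R² + 6*R²*(-3 + R))
u(f(s(5)))² - 27942 = (-72 - 12*(-¼)² + 6*(-¼)³)² - 27942 = (-72 - 12*1/16 + 6*(-1/64))² - 27942 = (-72 - ¾ - 3/32)² - 27942 = (-2331/32)² - 27942 = 5433561/1024 - 27942 = -23179047/1024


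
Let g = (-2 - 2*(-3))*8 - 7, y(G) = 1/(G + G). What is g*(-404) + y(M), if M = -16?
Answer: -323201/32 ≈ -10100.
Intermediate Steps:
y(G) = 1/(2*G)
g = 25 (g = (-2 + 6)*8 - 7 = 4*8 - 7 = 32 - 7 = 25)
g*(-404) + y(M) = 25*(-404) + (½)/(-16) = -10100 + (½)*(-1/16) = -10100 - 1/32 = -323201/32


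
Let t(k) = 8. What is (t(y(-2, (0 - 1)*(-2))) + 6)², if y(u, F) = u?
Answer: 196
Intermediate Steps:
(t(y(-2, (0 - 1)*(-2))) + 6)² = (8 + 6)² = 14² = 196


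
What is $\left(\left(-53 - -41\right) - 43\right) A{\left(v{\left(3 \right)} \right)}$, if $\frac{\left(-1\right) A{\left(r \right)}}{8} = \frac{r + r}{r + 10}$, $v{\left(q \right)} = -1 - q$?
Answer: $- \frac{1760}{3} \approx -586.67$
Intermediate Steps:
$A{\left(r \right)} = - \frac{16 r}{10 + r}$ ($A{\left(r \right)} = - 8 \frac{r + r}{r + 10} = - 8 \frac{2 r}{10 + r} = - \frac{16 r}{10 + r}$)
$\left(\left(-53 - -41\right) - 43\right) A{\left(v{\left(3 \right)} \right)} = \left(\left(-53 - -41\right) - 43\right) \left(- \frac{16 \left(-1 - 3\right)}{10 - 4}\right) = \left(\left(-53 + 41\right) - 43\right) \left(- \frac{16 \left(-1 - 3\right)}{10 - 4}\right) = \left(-12 - 43\right) \left(\left(-16\right) \left(-4\right) \frac{1}{10 - 4}\right) = - 55 \left(\left(-16\right) \left(-4\right) \frac{1}{6}\right) = \left(-55\right) \frac{32}{3} = - \frac{1760}{3}$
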